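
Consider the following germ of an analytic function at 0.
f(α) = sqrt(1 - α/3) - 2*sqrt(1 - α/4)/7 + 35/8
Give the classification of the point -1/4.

There is no denominator, hence no pole anywhere.
Branch term sqrt(1 - α/(4)): argument at -1/4 is 17/16, nonzero, so -1/4 is not its branch point (a point on a principal cut is still regular for the continued germ).
Branch term sqrt(1 - α/(3)): argument at -1/4 is 13/12, nonzero, so -1/4 is not its branch point (a point on a principal cut is still regular for the continued germ).
So the germ continues analytically to -1/4.

The point is a regular point.


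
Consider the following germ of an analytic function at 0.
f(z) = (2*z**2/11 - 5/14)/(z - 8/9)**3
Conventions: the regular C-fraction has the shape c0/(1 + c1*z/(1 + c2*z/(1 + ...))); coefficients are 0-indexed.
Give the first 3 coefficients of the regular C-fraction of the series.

Taylor coefficients (expand at 0): a_0 = 3645/7168, a_1 = 98415/57344, a_2 = 9089901/2523136.
c0 = a_0 = 3645/7168. Peel one level at a time: if S = 1 + c*z/S' with S'(0) = 1, then c is the z-coefficient of S and S' = c*z/(S - 1).
S_1 = c0/f = 1 + (-27/8)*z + (15157/3520)*z^2 + ...; c1 = -27/8.
S_2 = c1*z/(S_1 - 1) = 1 + (15157/11880)*z + ...; c2 = 15157/11880.

The regular C-fraction coefficients are [3645/7168, -27/8, 15157/11880].


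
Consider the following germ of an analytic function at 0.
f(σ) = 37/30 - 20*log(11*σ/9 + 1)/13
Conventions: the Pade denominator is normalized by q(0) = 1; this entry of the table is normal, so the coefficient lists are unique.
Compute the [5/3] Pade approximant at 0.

The Pade approximant has numerator coefficients [37/30, 1771/1872, -34969/29484, -161051/176904, -73205/1194102, 161051/42987672]; denominator coefficients [1, 55/24, 605/378, 6655/20412].

Taylor coefficients needed (expand at 0): a_0 = 37/30, a_1 = -220/117, a_2 = 1210/1053, a_3 = -26620/28431, a_4 = 73205/85293, a_5 = -644204/767637, a_6 = 17715610/20726199, a_7 = -389743420/435250179, a_8 = 1071794405/1119214746.
Write the denominator as Q(σ) = 1 + q1*σ + q2*σ^2 + q3*σ^3. Requiring Q*f - P = O(σ^9) with deg P <= 5 kills the coefficients of σ^6..σ^8 in Q*f:
  σ^6: a_6 + q1*a_5 + q2*a_4 + q3*a_3 = 0, i.e. 17715610/20726199 + (-644204/767637)*q1 + (73205/85293)*q2 + (-26620/28431)*q3 = 0.
  σ^7: a_7 + q1*a_6 + q2*a_5 + q3*a_4 = 0, i.e. -389743420/435250179 + (17715610/20726199)*q1 + (-644204/767637)*q2 + (73205/85293)*q3 = 0.
  σ^8: a_8 + q1*a_7 + q2*a_6 + q3*a_5 = 0, i.e. 1071794405/1119214746 + (-389743420/435250179)*q1 + (17715610/20726199)*q2 + (-644204/767637)*q3 = 0.
Solving this linear system: q1 = 55/24, q2 = 605/378, q3 = 6655/20412.
The numerator is Q*f truncated at degree 5: P0 = a_0 = 37/30; P1 = a_1 + q1*a_0 = 1771/1872; P2 = a_2 + q1*a_1 + q2*a_0 = -34969/29484; P3 = a_3 + q1*a_2 + q2*a_1 + q3*a_0 = -161051/176904; P4 = a_4 + q1*a_3 + q2*a_2 + q3*a_1 = -73205/1194102; P5 = a_5 + q1*a_4 + q2*a_3 + q3*a_2 = 161051/42987672.


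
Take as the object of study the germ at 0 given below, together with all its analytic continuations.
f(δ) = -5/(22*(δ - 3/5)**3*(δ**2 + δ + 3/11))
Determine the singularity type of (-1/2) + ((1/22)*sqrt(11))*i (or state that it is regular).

The denominator factor δ**2 + δ + 3/11 vanishes at (-1/2) + ((1/22)*sqrt(11))*i and appears to the power 1; the numerator there equals -5/22, nonzero, and no other factor vanishes.
Hence a pole whose order is the multiplicity, 1.

The point is a pole of order 1.


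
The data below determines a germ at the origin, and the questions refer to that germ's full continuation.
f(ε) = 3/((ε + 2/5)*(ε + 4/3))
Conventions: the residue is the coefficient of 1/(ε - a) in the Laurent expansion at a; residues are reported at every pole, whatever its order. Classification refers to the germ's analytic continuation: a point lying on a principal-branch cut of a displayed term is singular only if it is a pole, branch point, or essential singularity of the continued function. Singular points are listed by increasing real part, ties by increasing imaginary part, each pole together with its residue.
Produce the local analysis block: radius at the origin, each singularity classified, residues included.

Denominator factor (ε + 4/3): pole of order 1 at -4/3, modulus 4/3.
Denominator factor (ε + 2/5): pole of order 1 at -2/5, modulus 2/5.
The radius of convergence is the smallest modulus among the singular points: 2/5.
At the order-1 pole -4/3 set g(ε) = (ε - (-4/3))*f(ε) = 3/(ε + 2/5).
Simple pole: residue = g(a) at a = -4/3, which is -45/14.
At the order-1 pole -2/5 set g(ε) = (ε - (-2/5))*f(ε) = 3/(ε + 4/3).
Simple pole: residue = g(a) at a = -2/5, which is 45/14.
List the singular points by increasing real part (a conjugate pair: the negative imaginary part first).

Radius of convergence at 0: 2/5.
At -4/3: a pole of order 1; residue -45/14.
At -2/5: a pole of order 1; residue 45/14.


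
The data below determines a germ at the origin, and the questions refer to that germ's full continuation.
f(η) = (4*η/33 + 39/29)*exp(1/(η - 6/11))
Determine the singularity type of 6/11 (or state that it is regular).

The point is an essential singularity.

The exponent 1/(η - (6/11)) has a pole at 6/11, so exp(1/(η - (6/11))) takes every nonzero value near it: an essential singularity (not a pole of any order).


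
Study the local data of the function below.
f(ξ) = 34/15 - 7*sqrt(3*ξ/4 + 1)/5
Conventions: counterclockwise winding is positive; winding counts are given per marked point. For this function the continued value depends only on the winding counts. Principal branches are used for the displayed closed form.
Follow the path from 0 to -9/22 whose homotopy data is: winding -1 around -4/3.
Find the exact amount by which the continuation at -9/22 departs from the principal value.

The rational part is single-valued and drops out of the difference; each branch term changes only by its own monodromy.
(-7/5)*sqrt(1 - ξ/(-4/3)): winding -1 is odd, the square root flips sign, contributing -2*(-7/5)*sqrt(1 - (-9/22)/(-4/3)) = -2*(-7/5)*sqrt(61/88) = (7/110)*sqrt(1342).
Summing the contributions at ξ = -9/22 gives (7/110)*sqrt(1342).

Continued minus principal equals (7/110)*sqrt(1342).


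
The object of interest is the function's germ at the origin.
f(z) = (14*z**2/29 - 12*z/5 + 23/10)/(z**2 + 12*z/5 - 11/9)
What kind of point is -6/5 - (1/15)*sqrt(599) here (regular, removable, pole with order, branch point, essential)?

The denominator factor z**2 + 12*z/5 - 11/9 vanishes at -6/5 - (1/15)*sqrt(599) and appears to the power 1; the numerator there equals 93443/13050 + (172/725)*sqrt(599), nonzero, and no other factor vanishes.
Hence a pole whose order is the multiplicity, 1.

The point is a pole of order 1.


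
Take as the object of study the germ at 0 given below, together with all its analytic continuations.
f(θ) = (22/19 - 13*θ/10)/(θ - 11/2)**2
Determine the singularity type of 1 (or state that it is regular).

The point is a regular point.

Denominator factors: θ - 11/2 = -9/2 at θ = 1 — none vanishes.
So the germ continues analytically to 1.


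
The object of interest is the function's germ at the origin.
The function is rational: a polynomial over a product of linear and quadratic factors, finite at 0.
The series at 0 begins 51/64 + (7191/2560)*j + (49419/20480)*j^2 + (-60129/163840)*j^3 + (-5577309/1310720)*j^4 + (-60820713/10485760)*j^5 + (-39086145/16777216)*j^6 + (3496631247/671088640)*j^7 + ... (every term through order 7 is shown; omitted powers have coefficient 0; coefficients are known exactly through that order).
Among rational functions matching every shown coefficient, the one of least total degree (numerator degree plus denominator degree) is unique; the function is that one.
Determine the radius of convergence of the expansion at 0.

The radius of convergence is (1/3)*sqrt(6).

No rational of total degree below 4 reproduces all 8 coefficients; solving the [1/3] Pade equations on them gives f(j) = (17*j/5 + 17/12)/((j + 8/3)*(j**2 - j + 2/3)), whose expansion matches every shown term.
Denominator factor (j**2 - j + 2/3): discriminant -5/3, complex-conjugate roots (1/2) + ((1/6)*sqrt(15))*i and (1/2) - ((1/6)*sqrt(15))*i; poles of order 1, moduli (1/3)*sqrt(6) and (1/3)*sqrt(6).
Denominator factor (j + 8/3): pole of order 1 at -8/3, modulus 8/3.
The radius of convergence is the smallest modulus among the singular points: (1/3)*sqrt(6).


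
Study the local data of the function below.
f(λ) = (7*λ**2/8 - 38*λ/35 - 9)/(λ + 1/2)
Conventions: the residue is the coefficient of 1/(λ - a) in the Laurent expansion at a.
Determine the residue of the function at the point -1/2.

At the order-1 pole -1/2 set g(λ) = (λ - (-1/2))*f(λ) = 7*λ**2/8 - 38*λ/35 - 9.
Simple pole: residue = g(a) at a = -1/2, which is -9227/1120.

The residue is -9227/1120.


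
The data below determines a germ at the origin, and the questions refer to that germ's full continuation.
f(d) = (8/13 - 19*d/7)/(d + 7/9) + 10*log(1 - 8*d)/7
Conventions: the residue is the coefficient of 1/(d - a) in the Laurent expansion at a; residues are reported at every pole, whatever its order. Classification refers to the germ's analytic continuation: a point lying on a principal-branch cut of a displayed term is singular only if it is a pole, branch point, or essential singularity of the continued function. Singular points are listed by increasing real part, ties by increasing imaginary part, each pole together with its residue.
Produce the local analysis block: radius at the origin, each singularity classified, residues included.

Radius of convergence at 0: 1/8.
At -7/9: a pole of order 1; residue 319/117.
At 1/8: a logarithmic branch point.

Denominator factor (d + 7/9): pole of order 1 at -7/9, modulus 7/9.
Branch term (10/7)*log(1 - d/(1/8)): its argument vanishes at d = 1/8, a logarithmic branch point, modulus 1/8.
The radius of convergence is the smallest modulus among the singular points: 1/8.
The branch term is analytic at -7/9 and contributes nothing to the residue; only the rational part matters.
At the order-1 pole -7/9 set g(d) = (d - (-7/9))*(rational part) = 8/13 - 19*d/7.
Simple pole: residue = g(a) at a = -7/9, which is 319/117.
List the singular points by increasing real part (a conjugate pair: the negative imaginary part first).


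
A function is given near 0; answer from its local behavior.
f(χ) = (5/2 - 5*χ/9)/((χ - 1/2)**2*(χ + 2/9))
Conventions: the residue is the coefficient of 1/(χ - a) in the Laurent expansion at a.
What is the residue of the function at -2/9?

At the order-1 pole -2/9 set g(χ) = (χ - (-2/9))*f(χ) = (5/2 - 5*χ/9)/(χ - 1/2)**2.
Simple pole: residue = g(a) at a = -2/9, which is 850/169.

The residue is 850/169.


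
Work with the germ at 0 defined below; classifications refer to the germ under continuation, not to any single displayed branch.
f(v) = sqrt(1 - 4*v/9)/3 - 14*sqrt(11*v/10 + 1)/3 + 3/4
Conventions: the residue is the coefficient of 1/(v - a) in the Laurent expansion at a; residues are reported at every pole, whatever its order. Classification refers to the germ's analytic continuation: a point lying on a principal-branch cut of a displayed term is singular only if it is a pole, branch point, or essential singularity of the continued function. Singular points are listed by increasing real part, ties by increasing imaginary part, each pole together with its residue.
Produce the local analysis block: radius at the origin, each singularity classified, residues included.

Branch term (-14/3)*sqrt(1 - v/(-10/11)): its argument vanishes at v = -10/11, a square-root branch point, modulus 10/11.
Branch term (1/3)*sqrt(1 - v/(9/4)): its argument vanishes at v = 9/4, a square-root branch point, modulus 9/4.
The radius of convergence is the smallest modulus among the singular points: 10/11.
List the singular points by increasing real part (a conjugate pair: the negative imaginary part first).

Radius of convergence at 0: 10/11.
At -10/11: an algebraic (square-root) branch point.
At 9/4: an algebraic (square-root) branch point.


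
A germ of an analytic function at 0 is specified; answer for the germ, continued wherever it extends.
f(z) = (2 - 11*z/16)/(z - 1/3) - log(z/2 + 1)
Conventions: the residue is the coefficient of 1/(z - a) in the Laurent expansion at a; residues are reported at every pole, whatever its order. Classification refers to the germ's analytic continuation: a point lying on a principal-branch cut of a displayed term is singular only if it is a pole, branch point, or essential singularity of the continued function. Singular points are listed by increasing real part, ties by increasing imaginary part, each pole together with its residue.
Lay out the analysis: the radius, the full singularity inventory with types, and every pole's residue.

Radius of convergence at 0: 1/3.
At -2: a logarithmic branch point.
At 1/3: a pole of order 1; residue 85/48.

Denominator factor (z - 1/3): pole of order 1 at 1/3, modulus 1/3.
Branch term (-1)*log(1 - z/(-2)): its argument vanishes at z = -2, a logarithmic branch point, modulus 2.
The radius of convergence is the smallest modulus among the singular points: 1/3.
The branch term is analytic at 1/3 and contributes nothing to the residue; only the rational part matters.
At the order-1 pole 1/3 set g(z) = (z - (1/3))*(rational part) = 2 - 11*z/16.
Simple pole: residue = g(a) at a = 1/3, which is 85/48.
List the singular points by increasing real part (a conjugate pair: the negative imaginary part first).


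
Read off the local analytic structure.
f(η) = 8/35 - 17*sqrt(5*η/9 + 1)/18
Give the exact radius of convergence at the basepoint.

Branch term (-17/18)*sqrt(1 - η/(-9/5)): its argument vanishes at η = -9/5, a square-root branch point, modulus 9/5.
The radius of convergence is the smallest modulus among the singular points: 9/5.

The radius of convergence is 9/5.


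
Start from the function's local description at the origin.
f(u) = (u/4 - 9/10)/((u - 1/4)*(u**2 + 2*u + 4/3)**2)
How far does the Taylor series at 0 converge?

Denominator factor (u - 1/4): pole of order 1 at 1/4, modulus 1/4.
Denominator factor (u**2 + 2*u + 4/3)^2: discriminant -4/3, complex-conjugate roots (-1) + ((1/3)*sqrt(3))*i and (-1) - ((1/3)*sqrt(3))*i; poles of order 2, moduli (2/3)*sqrt(3) and (2/3)*sqrt(3).
The radius of convergence is the smallest modulus among the singular points: 1/4.

The radius of convergence is 1/4.


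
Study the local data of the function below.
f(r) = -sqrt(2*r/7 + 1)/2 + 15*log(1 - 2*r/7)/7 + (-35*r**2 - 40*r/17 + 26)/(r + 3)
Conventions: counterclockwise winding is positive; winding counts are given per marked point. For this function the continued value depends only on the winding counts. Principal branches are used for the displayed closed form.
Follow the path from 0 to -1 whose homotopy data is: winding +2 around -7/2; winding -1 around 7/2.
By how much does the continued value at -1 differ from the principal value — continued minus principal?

Continued minus principal equals -(30/7)*pi*i.

The rational part is single-valued and drops out of the difference; each branch term changes only by its own monodromy.
(-1/2)*sqrt(1 - r/(-7/2)): winding +2 is even, the square root returns to the same sheet, contribution 0.
(15/7)*log(1 - r/(7/2)): each positive loop around 7/2 adds 2*pi*i to the log, so winding -1 contributes (15/7)*(-1)*2*pi*i = -(30/7)*pi*i.
Summing the contributions at r = -1 gives -(30/7)*pi*i.


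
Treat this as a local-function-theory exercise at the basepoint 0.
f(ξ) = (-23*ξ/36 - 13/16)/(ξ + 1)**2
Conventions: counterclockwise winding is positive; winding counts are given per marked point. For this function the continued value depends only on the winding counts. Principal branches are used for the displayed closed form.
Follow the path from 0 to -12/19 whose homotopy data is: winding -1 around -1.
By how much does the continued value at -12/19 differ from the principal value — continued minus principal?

Continued minus principal equals 0.

The function is rational, hence single-valued: continuing it around any pole returns the same value, so the difference is 0.


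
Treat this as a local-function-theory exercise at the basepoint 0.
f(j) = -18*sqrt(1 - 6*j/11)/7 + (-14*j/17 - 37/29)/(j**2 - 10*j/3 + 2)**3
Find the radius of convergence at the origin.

Denominator factor (j**2 - 10*j/3 + 2)^3: discriminant 28/9, real irrational roots 5/3 + (1/3)*sqrt(7) and 5/3 - (1/3)*sqrt(7); poles of order 3, moduli 5/3 + (1/3)*sqrt(7) and 5/3 - (1/3)*sqrt(7).
Branch term (-18/7)*sqrt(1 - j/(11/6)): its argument vanishes at j = 11/6, a square-root branch point, modulus 11/6.
The radius of convergence is the smallest modulus among the singular points: 5/3 - (1/3)*sqrt(7).

The radius of convergence is 5/3 - (1/3)*sqrt(7).


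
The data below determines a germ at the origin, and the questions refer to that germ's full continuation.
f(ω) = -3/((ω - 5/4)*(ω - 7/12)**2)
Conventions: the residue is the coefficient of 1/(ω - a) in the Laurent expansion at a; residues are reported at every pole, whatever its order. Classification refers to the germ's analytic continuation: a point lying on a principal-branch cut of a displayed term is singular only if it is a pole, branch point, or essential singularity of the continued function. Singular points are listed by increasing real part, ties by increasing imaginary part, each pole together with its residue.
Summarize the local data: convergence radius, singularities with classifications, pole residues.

Denominator factor (ω - 5/4): pole of order 1 at 5/4, modulus 5/4.
Denominator factor (ω - 7/12)^2: pole of order 2 at 7/12, modulus 7/12.
The radius of convergence is the smallest modulus among the singular points: 7/12.
At the order-2 pole 7/12 set g(ω) = (ω - (7/12))^2*f(ω) = -3/(ω - 5/4).
Order-2 pole: residue = g'(a); g'(7/12) = 27/4, so the residue is 27/4.
At the order-1 pole 5/4 set g(ω) = (ω - (5/4))*f(ω) = -3/(ω - 7/12)**2.
Simple pole: residue = g(a) at a = 5/4, which is -27/4.
List the singular points by increasing real part (a conjugate pair: the negative imaginary part first).

Radius of convergence at 0: 7/12.
At 7/12: a pole of order 2; residue 27/4.
At 5/4: a pole of order 1; residue -27/4.


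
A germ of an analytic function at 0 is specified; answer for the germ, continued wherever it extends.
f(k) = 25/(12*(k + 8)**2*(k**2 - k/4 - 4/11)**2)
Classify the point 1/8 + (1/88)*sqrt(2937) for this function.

The denominator factor k**2 - k/4 - 4/11 vanishes at 1/8 + (1/88)*sqrt(2937) and appears to the power 2; the numerator there equals 25/12, nonzero, and no other factor vanishes.
Hence a pole whose order is the multiplicity, 2.

The point is a pole of order 2.


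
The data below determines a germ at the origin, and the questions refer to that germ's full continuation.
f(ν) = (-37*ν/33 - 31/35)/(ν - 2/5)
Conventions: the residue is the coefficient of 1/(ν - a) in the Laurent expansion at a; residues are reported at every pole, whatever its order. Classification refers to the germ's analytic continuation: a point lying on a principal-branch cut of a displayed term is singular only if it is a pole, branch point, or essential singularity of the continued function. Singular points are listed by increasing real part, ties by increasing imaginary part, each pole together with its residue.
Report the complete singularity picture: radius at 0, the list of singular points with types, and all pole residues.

Radius of convergence at 0: 2/5.
At 2/5: a pole of order 1; residue -1541/1155.

Denominator factor (ν - 2/5): pole of order 1 at 2/5, modulus 2/5.
The radius of convergence is the smallest modulus among the singular points: 2/5.
At the order-1 pole 2/5 set g(ν) = (ν - (2/5))*f(ν) = -37*ν/33 - 31/35.
Simple pole: residue = g(a) at a = 2/5, which is -1541/1155.


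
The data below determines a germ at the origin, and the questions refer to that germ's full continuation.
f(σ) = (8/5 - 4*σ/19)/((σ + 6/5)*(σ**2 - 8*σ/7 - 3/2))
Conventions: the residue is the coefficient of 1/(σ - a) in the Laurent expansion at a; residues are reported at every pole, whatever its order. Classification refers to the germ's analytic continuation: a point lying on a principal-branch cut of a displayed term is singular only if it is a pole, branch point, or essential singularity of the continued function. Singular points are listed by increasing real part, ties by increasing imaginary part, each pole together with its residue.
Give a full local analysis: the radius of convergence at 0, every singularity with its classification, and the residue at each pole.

Denominator factor (σ + 6/5): pole of order 1 at -6/5, modulus 6/5.
Denominator factor (σ**2 - 8*σ/7 - 3/2): discriminant 358/49, real irrational roots 4/7 + (1/14)*sqrt(358) and 4/7 - (1/14)*sqrt(358); poles of order 1, moduli 4/7 + (1/14)*sqrt(358) and -4/7 + (1/14)*sqrt(358).
The radius of convergence is the smallest modulus among the singular points: -4/7 + (1/14)*sqrt(358).
At the order-1 pole -6/5 set g(σ) = (σ - (-6/5))*f(σ) = (8/5 - 4*σ/19)/(σ**2 - 8*σ/7 - 3/2).
Simple pole: residue = g(a) at a = -6/5, which is 12320/8721.
The factor σ**2 - 8*σ/7 - 3/2 splits as (σ - a)(σ - a') with a = 4/7 - (1/14)*sqrt(358), a' = 4/7 + (1/14)*sqrt(358). At the order-1 pole a set g(σ) = (σ - a)*f(σ) = [(8/5 - 4*σ/19)/(σ + 6/5)] / (σ - a').
Simple pole: residue = g(a) at a = 4/7 - (1/14)*sqrt(358), which is -6160/8721 - (3682/82161)*sqrt(358).
The factor σ**2 - 8*σ/7 - 3/2 splits as (σ - a)(σ - a') with a = 4/7 + (1/14)*sqrt(358), a' = 4/7 - (1/14)*sqrt(358). At the order-1 pole a set g(σ) = (σ - a)*f(σ) = [(8/5 - 4*σ/19)/(σ + 6/5)] / (σ - a').
Simple pole: residue = g(a) at a = 4/7 + (1/14)*sqrt(358), which is -6160/8721 + (3682/82161)*sqrt(358).
List the singular points by increasing real part (a conjugate pair: the negative imaginary part first).

Radius of convergence at 0: -4/7 + (1/14)*sqrt(358).
At -6/5: a pole of order 1; residue 12320/8721.
At 4/7 - (1/14)*sqrt(358): a pole of order 1; residue -6160/8721 - (3682/82161)*sqrt(358).
At 4/7 + (1/14)*sqrt(358): a pole of order 1; residue -6160/8721 + (3682/82161)*sqrt(358).


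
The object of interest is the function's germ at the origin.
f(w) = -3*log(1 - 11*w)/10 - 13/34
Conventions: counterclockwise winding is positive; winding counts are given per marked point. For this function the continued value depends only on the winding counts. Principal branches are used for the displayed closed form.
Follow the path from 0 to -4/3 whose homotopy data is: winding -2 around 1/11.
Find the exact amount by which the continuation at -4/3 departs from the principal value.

Continued minus principal equals (6/5)*pi*i.

The rational part is single-valued and drops out of the difference; each branch term changes only by its own monodromy.
(-3/10)*log(1 - w/(1/11)): each positive loop around 1/11 adds 2*pi*i to the log, so winding -2 contributes (-3/10)*(-2)*2*pi*i = (6/5)*pi*i.
Summing the contributions at w = -4/3 gives (6/5)*pi*i.


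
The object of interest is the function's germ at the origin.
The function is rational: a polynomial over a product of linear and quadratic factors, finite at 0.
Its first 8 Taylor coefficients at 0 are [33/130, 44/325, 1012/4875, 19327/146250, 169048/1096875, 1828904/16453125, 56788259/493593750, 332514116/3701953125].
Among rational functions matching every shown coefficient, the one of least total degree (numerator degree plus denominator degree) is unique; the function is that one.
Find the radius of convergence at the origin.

No rational of total degree below 3 reproduces all 8 coefficients; solving the [0/3] Pade equations on them gives f(d) = 33/(26*(d - 3)*(d**2 + d/3 - 5/3)), whose expansion matches every shown term.
Denominator factor (d - 3): pole of order 1 at 3, modulus 3.
Denominator factor (d**2 + d/3 - 5/3): discriminant 61/9, real irrational roots -1/6 + (1/6)*sqrt(61) and -1/6 - (1/6)*sqrt(61); poles of order 1, moduli -1/6 + (1/6)*sqrt(61) and 1/6 + (1/6)*sqrt(61).
The radius of convergence is the smallest modulus among the singular points: -1/6 + (1/6)*sqrt(61).

The radius of convergence is -1/6 + (1/6)*sqrt(61).


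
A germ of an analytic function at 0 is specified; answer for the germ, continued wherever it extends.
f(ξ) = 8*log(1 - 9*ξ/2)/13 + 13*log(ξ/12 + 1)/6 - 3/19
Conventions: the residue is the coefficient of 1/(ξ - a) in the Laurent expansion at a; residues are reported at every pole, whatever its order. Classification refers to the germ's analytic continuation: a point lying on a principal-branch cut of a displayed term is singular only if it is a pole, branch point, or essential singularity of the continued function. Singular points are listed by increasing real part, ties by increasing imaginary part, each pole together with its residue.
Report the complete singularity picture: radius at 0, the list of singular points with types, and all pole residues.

Radius of convergence at 0: 2/9.
At -12: a logarithmic branch point.
At 2/9: a logarithmic branch point.

Branch term (8/13)*log(1 - ξ/(2/9)): its argument vanishes at ξ = 2/9, a logarithmic branch point, modulus 2/9.
Branch term (13/6)*log(1 - ξ/(-12)): its argument vanishes at ξ = -12, a logarithmic branch point, modulus 12.
The radius of convergence is the smallest modulus among the singular points: 2/9.
List the singular points by increasing real part (a conjugate pair: the negative imaginary part first).


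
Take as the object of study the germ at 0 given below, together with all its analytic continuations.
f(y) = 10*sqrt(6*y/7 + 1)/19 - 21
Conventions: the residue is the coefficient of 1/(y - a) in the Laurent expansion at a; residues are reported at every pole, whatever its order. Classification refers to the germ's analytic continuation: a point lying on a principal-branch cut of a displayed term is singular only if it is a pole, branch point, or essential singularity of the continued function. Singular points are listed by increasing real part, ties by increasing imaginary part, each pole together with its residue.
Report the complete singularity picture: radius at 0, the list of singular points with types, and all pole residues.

Radius of convergence at 0: 7/6.
At -7/6: an algebraic (square-root) branch point.

Branch term (10/19)*sqrt(1 - y/(-7/6)): its argument vanishes at y = -7/6, a square-root branch point, modulus 7/6.
The radius of convergence is the smallest modulus among the singular points: 7/6.


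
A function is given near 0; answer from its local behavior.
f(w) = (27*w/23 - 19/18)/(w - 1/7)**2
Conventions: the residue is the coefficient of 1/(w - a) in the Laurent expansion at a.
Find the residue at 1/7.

At the order-2 pole 1/7 set g(w) = (w - (1/7))^2*f(w) = 27*w/23 - 19/18.
Order-2 pole: residue = g'(a); g'(1/7) = 27/23, so the residue is 27/23.

The residue is 27/23.


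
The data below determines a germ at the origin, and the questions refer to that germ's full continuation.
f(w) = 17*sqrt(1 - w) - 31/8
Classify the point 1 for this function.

The point is an algebraic (square-root) branch point.

The term (17)*sqrt(1 - w/(1)) has argument 1 - 1/(1) = 0 at 1: a square-root (algebraic, two-sheeted) branch point; the remaining terms are analytic or single-valued there.


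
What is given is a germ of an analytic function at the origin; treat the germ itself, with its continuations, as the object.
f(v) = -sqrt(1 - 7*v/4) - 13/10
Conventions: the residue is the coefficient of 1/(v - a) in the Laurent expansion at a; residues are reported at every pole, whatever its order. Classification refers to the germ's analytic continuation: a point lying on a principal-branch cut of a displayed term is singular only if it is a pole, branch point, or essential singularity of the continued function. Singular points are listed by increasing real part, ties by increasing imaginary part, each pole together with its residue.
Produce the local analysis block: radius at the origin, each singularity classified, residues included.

Branch term (-1)*sqrt(1 - v/(4/7)): its argument vanishes at v = 4/7, a square-root branch point, modulus 4/7.
The radius of convergence is the smallest modulus among the singular points: 4/7.

Radius of convergence at 0: 4/7.
At 4/7: an algebraic (square-root) branch point.


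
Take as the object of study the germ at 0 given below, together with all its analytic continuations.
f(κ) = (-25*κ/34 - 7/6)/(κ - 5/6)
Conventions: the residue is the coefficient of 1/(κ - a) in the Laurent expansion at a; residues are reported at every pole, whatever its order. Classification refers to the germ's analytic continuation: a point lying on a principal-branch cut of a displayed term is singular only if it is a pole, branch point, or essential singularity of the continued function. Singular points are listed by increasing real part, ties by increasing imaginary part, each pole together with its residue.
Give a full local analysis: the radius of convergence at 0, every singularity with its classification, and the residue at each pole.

Radius of convergence at 0: 5/6.
At 5/6: a pole of order 1; residue -121/68.

Denominator factor (κ - 5/6): pole of order 1 at 5/6, modulus 5/6.
The radius of convergence is the smallest modulus among the singular points: 5/6.
At the order-1 pole 5/6 set g(κ) = (κ - (5/6))*f(κ) = -25*κ/34 - 7/6.
Simple pole: residue = g(a) at a = 5/6, which is -121/68.


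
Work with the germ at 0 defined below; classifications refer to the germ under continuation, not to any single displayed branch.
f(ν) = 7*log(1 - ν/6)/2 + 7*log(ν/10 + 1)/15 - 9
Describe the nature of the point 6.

The term (7/2)*log(1 - ν/(6)) has argument 1 - 6/(6) = 0 at 6: a logarithmic (infinitely-sheeted) branch point; the remaining terms are analytic or single-valued there.

The point is a logarithmic branch point.


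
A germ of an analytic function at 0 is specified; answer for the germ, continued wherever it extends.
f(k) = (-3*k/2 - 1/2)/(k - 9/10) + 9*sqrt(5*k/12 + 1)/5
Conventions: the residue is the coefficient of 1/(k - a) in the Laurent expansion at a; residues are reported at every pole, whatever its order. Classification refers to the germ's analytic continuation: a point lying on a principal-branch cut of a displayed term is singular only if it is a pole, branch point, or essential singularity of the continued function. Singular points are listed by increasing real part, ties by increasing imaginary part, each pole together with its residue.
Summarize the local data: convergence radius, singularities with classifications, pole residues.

Radius of convergence at 0: 9/10.
At -12/5: an algebraic (square-root) branch point.
At 9/10: a pole of order 1; residue -37/20.

Denominator factor (k - 9/10): pole of order 1 at 9/10, modulus 9/10.
Branch term (9/5)*sqrt(1 - k/(-12/5)): its argument vanishes at k = -12/5, a square-root branch point, modulus 12/5.
The radius of convergence is the smallest modulus among the singular points: 9/10.
The branch term is analytic at 9/10 and contributes nothing to the residue; only the rational part matters.
At the order-1 pole 9/10 set g(k) = (k - (9/10))*(rational part) = -3*k/2 - 1/2.
Simple pole: residue = g(a) at a = 9/10, which is -37/20.
List the singular points by increasing real part (a conjugate pair: the negative imaginary part first).


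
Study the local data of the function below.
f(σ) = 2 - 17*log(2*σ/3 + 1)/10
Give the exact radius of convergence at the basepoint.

Branch term (-17/10)*log(1 - σ/(-3/2)): its argument vanishes at σ = -3/2, a logarithmic branch point, modulus 3/2.
The radius of convergence is the smallest modulus among the singular points: 3/2.

The radius of convergence is 3/2.


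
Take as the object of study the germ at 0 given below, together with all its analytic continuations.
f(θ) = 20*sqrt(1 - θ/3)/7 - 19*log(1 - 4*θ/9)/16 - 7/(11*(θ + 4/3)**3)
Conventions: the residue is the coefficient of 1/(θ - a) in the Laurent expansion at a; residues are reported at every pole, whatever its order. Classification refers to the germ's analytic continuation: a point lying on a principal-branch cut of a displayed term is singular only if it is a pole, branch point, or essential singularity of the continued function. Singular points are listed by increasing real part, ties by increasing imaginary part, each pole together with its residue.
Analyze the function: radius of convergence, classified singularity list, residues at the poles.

Denominator factor (θ + 4/3)^3: pole of order 3 at -4/3, modulus 4/3.
Branch term (20/7)*sqrt(1 - θ/(3)): its argument vanishes at θ = 3, a square-root branch point, modulus 3.
Branch term (-19/16)*log(1 - θ/(9/4)): its argument vanishes at θ = 9/4, a logarithmic branch point, modulus 9/4.
The radius of convergence is the smallest modulus among the singular points: 4/3.
The branch terms are analytic at -4/3 and contribute nothing to the residue; only the rational part matters.
At the order-3 pole -4/3 set g(θ) = (θ - (-4/3))^3*(rational part) = -7/11.
Order-3 pole: residue = g''(a)/2; g''(-4/3) = 0, so the residue is 0.
List the singular points by increasing real part (a conjugate pair: the negative imaginary part first).

Radius of convergence at 0: 4/3.
At -4/3: a pole of order 3; residue 0.
At 9/4: a logarithmic branch point.
At 3: an algebraic (square-root) branch point.


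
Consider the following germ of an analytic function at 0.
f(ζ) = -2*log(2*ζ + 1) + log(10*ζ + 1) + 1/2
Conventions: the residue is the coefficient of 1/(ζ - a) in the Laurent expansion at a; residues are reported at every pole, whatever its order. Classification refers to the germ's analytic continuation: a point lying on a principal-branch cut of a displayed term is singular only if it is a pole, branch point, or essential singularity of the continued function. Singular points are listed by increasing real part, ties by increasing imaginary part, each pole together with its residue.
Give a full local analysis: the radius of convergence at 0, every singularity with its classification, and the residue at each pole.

Radius of convergence at 0: 1/10.
At -1/2: a logarithmic branch point.
At -1/10: a logarithmic branch point.

Branch term (1)*log(1 - ζ/(-1/10)): its argument vanishes at ζ = -1/10, a logarithmic branch point, modulus 1/10.
Branch term (-2)*log(1 - ζ/(-1/2)): its argument vanishes at ζ = -1/2, a logarithmic branch point, modulus 1/2.
The radius of convergence is the smallest modulus among the singular points: 1/10.
List the singular points by increasing real part (a conjugate pair: the negative imaginary part first).


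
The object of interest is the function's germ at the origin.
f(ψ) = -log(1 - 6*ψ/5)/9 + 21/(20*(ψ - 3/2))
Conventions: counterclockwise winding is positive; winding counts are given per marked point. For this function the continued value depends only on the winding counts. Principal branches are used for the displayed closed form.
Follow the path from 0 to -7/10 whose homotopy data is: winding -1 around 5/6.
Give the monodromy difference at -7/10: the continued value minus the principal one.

The rational part is single-valued and drops out of the difference; each branch term changes only by its own monodromy.
(-1/9)*log(1 - ψ/(5/6)): each positive loop around 5/6 adds 2*pi*i to the log, so winding -1 contributes (-1/9)*(-1)*2*pi*i = (2/9)*pi*i.
Summing the contributions at ψ = -7/10 gives (2/9)*pi*i.

Continued minus principal equals (2/9)*pi*i.


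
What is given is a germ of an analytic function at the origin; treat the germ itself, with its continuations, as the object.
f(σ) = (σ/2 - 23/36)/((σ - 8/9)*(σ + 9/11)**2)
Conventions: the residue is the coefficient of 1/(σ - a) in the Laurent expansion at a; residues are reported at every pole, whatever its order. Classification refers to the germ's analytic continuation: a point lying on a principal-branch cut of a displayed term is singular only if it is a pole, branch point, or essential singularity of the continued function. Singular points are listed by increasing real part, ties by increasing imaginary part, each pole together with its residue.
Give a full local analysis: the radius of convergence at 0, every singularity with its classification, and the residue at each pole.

Denominator factor (σ + 9/11)^2: pole of order 2 at -9/11, modulus 9/11.
Denominator factor (σ - 8/9): pole of order 1 at 8/9, modulus 8/9.
The radius of convergence is the smallest modulus among the singular points: 9/11.
At the order-2 pole -9/11 set g(σ) = (σ - (-9/11))^2*f(σ) = (σ/2 - 23/36)/(σ - 8/9).
Order-2 pole: residue = g'(a); g'(-9/11) = 7623/114244, so the residue is 7623/114244.
At the order-1 pole 8/9 set g(σ) = (σ - (8/9))*f(σ) = (σ/2 - 23/36)/(σ + 9/11)**2.
Simple pole: residue = g(a) at a = 8/9, which is -7623/114244.
List the singular points by increasing real part (a conjugate pair: the negative imaginary part first).

Radius of convergence at 0: 9/11.
At -9/11: a pole of order 2; residue 7623/114244.
At 8/9: a pole of order 1; residue -7623/114244.


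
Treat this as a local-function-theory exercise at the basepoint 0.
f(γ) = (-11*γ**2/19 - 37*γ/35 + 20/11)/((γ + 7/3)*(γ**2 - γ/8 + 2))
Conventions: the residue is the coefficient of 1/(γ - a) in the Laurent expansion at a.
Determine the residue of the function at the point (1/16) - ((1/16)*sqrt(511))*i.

The residue is (-422217/1164130) + ((39660609/4164093010)*sqrt(511))*i.

The factor γ**2 - γ/8 + 2 splits as (γ - a)(γ - a') with a = (1/16) - ((1/16)*sqrt(511))*i, a' = (1/16) + ((1/16)*sqrt(511))*i. At the order-1 pole a set g(γ) = (γ - a)*f(γ) = [(-11*γ**2/19 - 37*γ/35 + 20/11)/(γ + 7/3)] / (γ - a').
Simple pole: residue = g(a) at a = (1/16) - ((1/16)*sqrt(511))*i, which is (-422217/1164130) + ((39660609/4164093010)*sqrt(511))*i.


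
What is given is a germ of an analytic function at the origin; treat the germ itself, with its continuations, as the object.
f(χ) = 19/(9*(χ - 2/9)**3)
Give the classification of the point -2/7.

The point is a regular point.

Denominator factors: χ - 2/9 = -32/63 at χ = -2/7 — none vanishes.
So the germ continues analytically to -2/7.


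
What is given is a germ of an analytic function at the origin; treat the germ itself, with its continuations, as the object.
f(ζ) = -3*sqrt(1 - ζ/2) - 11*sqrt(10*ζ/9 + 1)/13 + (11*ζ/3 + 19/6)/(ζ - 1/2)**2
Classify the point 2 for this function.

The term (-3)*sqrt(1 - ζ/(2)) has argument 1 - 2/(2) = 0 at 2: a square-root (algebraic, two-sheeted) branch point; the remaining terms are analytic or single-valued there.

The point is an algebraic (square-root) branch point.


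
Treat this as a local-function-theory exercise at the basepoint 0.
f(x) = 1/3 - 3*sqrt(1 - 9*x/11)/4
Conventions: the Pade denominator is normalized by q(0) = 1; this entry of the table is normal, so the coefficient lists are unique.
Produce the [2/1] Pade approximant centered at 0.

The Pade approximant has numerator coefficients [-5/12, 21/44, -243/3872]; denominator coefficients [1, -9/22].

Taylor coefficients needed (expand at 0): a_0 = -5/12, a_1 = 27/88, a_2 = 243/3872, a_3 = 2187/85184.
Write the denominator as Q(x) = 1 + q1*x. Requiring Q*f - P = O(x^4) with deg P <= 2 kills the coefficients of x^3..x^3 in Q*f:
  x^3: a_3 + q1*a_2 = 0, i.e. 2187/85184 + (243/3872)*q1 = 0.
Solving this linear system: q1 = -9/22.
The numerator is Q*f truncated at degree 2: P0 = a_0 = -5/12; P1 = a_1 + q1*a_0 = 21/44; P2 = a_2 + q1*a_1 = -243/3872.


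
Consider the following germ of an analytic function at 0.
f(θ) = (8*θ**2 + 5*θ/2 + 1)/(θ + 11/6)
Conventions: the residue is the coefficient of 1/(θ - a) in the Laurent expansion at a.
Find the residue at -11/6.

The residue is 839/36.

At the order-1 pole -11/6 set g(θ) = (θ - (-11/6))*f(θ) = 8*θ**2 + 5*θ/2 + 1.
Simple pole: residue = g(a) at a = -11/6, which is 839/36.


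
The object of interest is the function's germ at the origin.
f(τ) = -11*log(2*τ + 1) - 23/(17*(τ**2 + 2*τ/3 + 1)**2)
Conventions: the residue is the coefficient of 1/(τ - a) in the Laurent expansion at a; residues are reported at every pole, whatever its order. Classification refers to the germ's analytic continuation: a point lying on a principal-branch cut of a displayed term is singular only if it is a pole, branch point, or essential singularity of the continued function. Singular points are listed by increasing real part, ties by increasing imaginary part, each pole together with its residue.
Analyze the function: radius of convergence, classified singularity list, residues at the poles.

Denominator factor (τ**2 + 2*τ/3 + 1)^2: discriminant -32/9, complex-conjugate roots (-1/3) + ((2/3)*sqrt(2))*i and (-1/3) - ((2/3)*sqrt(2))*i; poles of order 2, moduli 1 and 1.
Branch term (-11)*log(1 - τ/(-1/2)): its argument vanishes at τ = -1/2, a logarithmic branch point, modulus 1/2.
The radius of convergence is the smallest modulus among the singular points: 1/2.
The branch term is analytic at (-1/3) - ((2/3)*sqrt(2))*i and contributes nothing to the residue; only the rational part matters.
The factor τ**2 + 2*τ/3 + 1 splits as (τ - a)(τ - a') with a = (-1/3) - ((2/3)*sqrt(2))*i, a' = (-1/3) + ((2/3)*sqrt(2))*i. At the order-2 pole a set g(τ) = (τ - a)^2*(rational part) = [-23/17] / (τ - a')^2.
Order-2 pole: residue = g'(a); g'((-1/3) - ((2/3)*sqrt(2))*i) = -((621/2176)*sqrt(2))*i, so the residue is -((621/2176)*sqrt(2))*i.
The branch term is analytic at (-1/3) + ((2/3)*sqrt(2))*i and contributes nothing to the residue; only the rational part matters.
The factor τ**2 + 2*τ/3 + 1 splits as (τ - a)(τ - a') with a = (-1/3) + ((2/3)*sqrt(2))*i, a' = (-1/3) - ((2/3)*sqrt(2))*i. At the order-2 pole a set g(τ) = (τ - a)^2*(rational part) = [-23/17] / (τ - a')^2.
Order-2 pole: residue = g'(a); g'((-1/3) + ((2/3)*sqrt(2))*i) = ((621/2176)*sqrt(2))*i, so the residue is ((621/2176)*sqrt(2))*i.
List the singular points by increasing real part (a conjugate pair: the negative imaginary part first).

Radius of convergence at 0: 1/2.
At -1/2: a logarithmic branch point.
At (-1/3) - ((2/3)*sqrt(2))*i: a pole of order 2; residue -((621/2176)*sqrt(2))*i.
At (-1/3) + ((2/3)*sqrt(2))*i: a pole of order 2; residue ((621/2176)*sqrt(2))*i.
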